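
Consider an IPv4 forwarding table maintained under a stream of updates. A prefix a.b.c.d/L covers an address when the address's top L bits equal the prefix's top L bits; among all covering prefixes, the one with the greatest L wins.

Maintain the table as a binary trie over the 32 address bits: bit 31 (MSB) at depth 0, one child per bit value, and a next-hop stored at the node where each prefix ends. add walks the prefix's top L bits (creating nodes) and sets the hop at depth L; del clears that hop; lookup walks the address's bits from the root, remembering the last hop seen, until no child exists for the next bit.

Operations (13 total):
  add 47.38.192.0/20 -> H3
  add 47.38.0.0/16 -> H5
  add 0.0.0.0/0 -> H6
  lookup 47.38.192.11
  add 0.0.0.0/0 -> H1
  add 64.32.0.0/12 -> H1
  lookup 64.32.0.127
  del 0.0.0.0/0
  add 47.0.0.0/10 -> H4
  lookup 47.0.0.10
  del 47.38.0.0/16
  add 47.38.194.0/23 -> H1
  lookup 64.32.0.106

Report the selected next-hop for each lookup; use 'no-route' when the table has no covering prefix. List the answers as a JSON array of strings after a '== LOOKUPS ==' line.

Trace:
  add 47.38.192.0/20 -> H3 at depth 20
  add 47.38.0.0/16 -> H5 at depth 16
  add 0.0.0.0/0 -> H6 at depth 0
  ? 47.38.192.11  path d0:H6→d1:-→d2:-→d3:-→d4:-→d5:-→d6:-→d7:-→d8:-→d9:-→d10:-→d11:-→d12:-→d13:-→d14:-→d15:-→d16:H5→d17:-→d18:-→d19:-→d20:H3  best=H3
  add 0.0.0.0/0 -> H1 at depth 0
  add 64.32.0.0/12 -> H1 at depth 12
  ? 64.32.0.127  path d0:H1→d1:-→d2:-→d3:-→d4:-→d5:-→d6:-→d7:-→d8:-→d9:-→d10:-→d11:-→d12:H1  best=H1
  del 0.0.0.0/0 (clear depth 0)
  add 47.0.0.0/10 -> H4 at depth 10
  ? 47.0.0.10  path d0:-→d1:-→d2:-→d3:-→d4:-→d5:-→d6:-→d7:-→d8:-→d9:-→d10:H4  best=H4
  del 47.38.0.0/16 (clear depth 16)
  add 47.38.194.0/23 -> H1 at depth 23
  ? 64.32.0.106  path d0:-→d1:-→d2:-→d3:-→d4:-→d5:-→d6:-→d7:-→d8:-→d9:-→d10:-→d11:-→d12:H1  best=H1

== LOOKUPS ==
["H3","H1","H4","H1"]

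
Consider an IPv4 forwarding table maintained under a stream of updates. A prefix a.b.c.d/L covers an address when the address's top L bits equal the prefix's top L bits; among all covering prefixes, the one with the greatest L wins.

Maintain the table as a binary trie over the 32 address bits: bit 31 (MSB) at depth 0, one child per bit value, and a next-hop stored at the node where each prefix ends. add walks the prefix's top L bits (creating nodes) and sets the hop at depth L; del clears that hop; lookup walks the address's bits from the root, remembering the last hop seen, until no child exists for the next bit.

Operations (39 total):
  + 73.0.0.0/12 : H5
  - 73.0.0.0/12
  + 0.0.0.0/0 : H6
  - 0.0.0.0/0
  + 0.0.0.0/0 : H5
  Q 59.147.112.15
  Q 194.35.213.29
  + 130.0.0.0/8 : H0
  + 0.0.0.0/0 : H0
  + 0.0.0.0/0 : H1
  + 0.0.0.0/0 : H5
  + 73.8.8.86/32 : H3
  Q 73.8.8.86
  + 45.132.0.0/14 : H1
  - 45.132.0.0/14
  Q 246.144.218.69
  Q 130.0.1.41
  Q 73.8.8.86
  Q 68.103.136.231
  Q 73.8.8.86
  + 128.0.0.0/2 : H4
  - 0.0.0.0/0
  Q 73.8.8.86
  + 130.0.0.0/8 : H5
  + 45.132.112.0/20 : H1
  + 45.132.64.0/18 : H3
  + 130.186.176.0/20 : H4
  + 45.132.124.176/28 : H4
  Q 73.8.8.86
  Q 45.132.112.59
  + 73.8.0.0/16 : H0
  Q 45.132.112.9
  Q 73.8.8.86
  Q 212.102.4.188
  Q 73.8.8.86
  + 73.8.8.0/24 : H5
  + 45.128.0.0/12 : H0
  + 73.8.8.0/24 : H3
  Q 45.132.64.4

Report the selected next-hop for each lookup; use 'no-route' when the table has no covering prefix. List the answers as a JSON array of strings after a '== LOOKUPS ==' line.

Process each operation:
  add 73.0.0.0/12 -> H5 at depth 12
  - 73.0.0.0/12 clear@12
  add 0.0.0.0/0 -> H6 at depth 0
  - 0.0.0.0/0 clear@0
  add 0.0.0.0/0 -> H5 at depth 0
  ? 59.147.112.15  path d0:H5→d1:-  best=H5
  ? 194.35.213.29  path d0:H5  best=H5
  add 130.0.0.0/8 -> H0 at depth 8
  add 0.0.0.0/0 -> H0 at depth 0
  add 0.0.0.0/0 -> H1 at depth 0
  add 0.0.0.0/0 -> H5 at depth 0
  add 73.8.8.86/32 -> H3 at depth 32
  ? 73.8.8.86  path d0:H5→d1:-→d2:-→d3:-→d4:-→d5:-→d6:-→d7:-→d8:-→d9:-→d10:-→d11:-→d12:-→d13:-→d14:-→d15:-→d16:-→d17:-→d18:-→d19:-→d20:-→d21:-→d22:-→d23:-→d24:-→d25:-→d26:-→d27:-→d28:-→d29:-→d30:-→d31:-→d32:H3  best=H3
  add 45.132.0.0/14 -> H1 at depth 14
  - 45.132.0.0/14 clear@14
  ? 246.144.218.69  path d0:H5→d1:-  best=H5
  ? 130.0.1.41  path d0:H5→d1:-→d2:-→d3:-→d4:-→d5:-→d6:-→d7:-→d8:H0  best=H0
  ? 73.8.8.86  path d0:H5→d1:-→d2:-→d3:-→d4:-→d5:-→d6:-→d7:-→d8:-→d9:-→d10:-→d11:-→d12:-→d13:-→d14:-→d15:-→d16:-→d17:-→d18:-→d19:-→d20:-→d21:-→d22:-→d23:-→d24:-→d25:-→d26:-→d27:-→d28:-→d29:-→d30:-→d31:-→d32:H3  best=H3
  ? 68.103.136.231  path d0:H5→d1:-→d2:-→d3:-→d4:-  best=H5
  ? 73.8.8.86  path d0:H5→d1:-→d2:-→d3:-→d4:-→d5:-→d6:-→d7:-→d8:-→d9:-→d10:-→d11:-→d12:-→d13:-→d14:-→d15:-→d16:-→d17:-→d18:-→d19:-→d20:-→d21:-→d22:-→d23:-→d24:-→d25:-→d26:-→d27:-→d28:-→d29:-→d30:-→d31:-→d32:H3  best=H3
  add 128.0.0.0/2 -> H4 at depth 2
  - 0.0.0.0/0 clear@0
  ? 73.8.8.86  path d0:-→d1:-→d2:-→d3:-→d4:-→d5:-→d6:-→d7:-→d8:-→d9:-→d10:-→d11:-→d12:-→d13:-→d14:-→d15:-→d16:-→d17:-→d18:-→d19:-→d20:-→d21:-→d22:-→d23:-→d24:-→d25:-→d26:-→d27:-→d28:-→d29:-→d30:-→d31:-→d32:H3  best=H3
  add 130.0.0.0/8 -> H5 at depth 8
  add 45.132.112.0/20 -> H1 at depth 20
  add 45.132.64.0/18 -> H3 at depth 18
  add 130.186.176.0/20 -> H4 at depth 20
  add 45.132.124.176/28 -> H4 at depth 28
  ? 73.8.8.86  path d0:-→d1:-→d2:-→d3:-→d4:-→d5:-→d6:-→d7:-→d8:-→d9:-→d10:-→d11:-→d12:-→d13:-→d14:-→d15:-→d16:-→d17:-→d18:-→d19:-→d20:-→d21:-→d22:-→d23:-→d24:-→d25:-→d26:-→d27:-→d28:-→d29:-→d30:-→d31:-→d32:H3  best=H3
  ? 45.132.112.59  path d0:-→d1:-→d2:-→d3:-→d4:-→d5:-→d6:-→d7:-→d8:-→d9:-→d10:-→d11:-→d12:-→d13:-→d14:-→d15:-→d16:-→d17:-→d18:H3→d19:-→d20:H1  best=H1
  add 73.8.0.0/16 -> H0 at depth 16
  ? 45.132.112.9  path d0:-→d1:-→d2:-→d3:-→d4:-→d5:-→d6:-→d7:-→d8:-→d9:-→d10:-→d11:-→d12:-→d13:-→d14:-→d15:-→d16:-→d17:-→d18:H3→d19:-→d20:H1  best=H1
  ? 73.8.8.86  path d0:-→d1:-→d2:-→d3:-→d4:-→d5:-→d6:-→d7:-→d8:-→d9:-→d10:-→d11:-→d12:-→d13:-→d14:-→d15:-→d16:H0→d17:-→d18:-→d19:-→d20:-→d21:-→d22:-→d23:-→d24:-→d25:-→d26:-→d27:-→d28:-→d29:-→d30:-→d31:-→d32:H3  best=H3
  ? 212.102.4.188  path d0:-→d1:-  best=no-route
  ? 73.8.8.86  path d0:-→d1:-→d2:-→d3:-→d4:-→d5:-→d6:-→d7:-→d8:-→d9:-→d10:-→d11:-→d12:-→d13:-→d14:-→d15:-→d16:H0→d17:-→d18:-→d19:-→d20:-→d21:-→d22:-→d23:-→d24:-→d25:-→d26:-→d27:-→d28:-→d29:-→d30:-→d31:-→d32:H3  best=H3
  add 73.8.8.0/24 -> H5 at depth 24
  add 45.128.0.0/12 -> H0 at depth 12
  add 73.8.8.0/24 -> H3 at depth 24
  ? 45.132.64.4  path d0:-→d1:-→d2:-→d3:-→d4:-→d5:-→d6:-→d7:-→d8:-→d9:-→d10:-→d11:-→d12:H0→d13:-→d14:-→d15:-→d16:-→d17:-→d18:H3  best=H3

== LOOKUPS ==
["H5","H5","H3","H5","H0","H3","H5","H3","H3","H3","H1","H1","H3","no-route","H3","H3"]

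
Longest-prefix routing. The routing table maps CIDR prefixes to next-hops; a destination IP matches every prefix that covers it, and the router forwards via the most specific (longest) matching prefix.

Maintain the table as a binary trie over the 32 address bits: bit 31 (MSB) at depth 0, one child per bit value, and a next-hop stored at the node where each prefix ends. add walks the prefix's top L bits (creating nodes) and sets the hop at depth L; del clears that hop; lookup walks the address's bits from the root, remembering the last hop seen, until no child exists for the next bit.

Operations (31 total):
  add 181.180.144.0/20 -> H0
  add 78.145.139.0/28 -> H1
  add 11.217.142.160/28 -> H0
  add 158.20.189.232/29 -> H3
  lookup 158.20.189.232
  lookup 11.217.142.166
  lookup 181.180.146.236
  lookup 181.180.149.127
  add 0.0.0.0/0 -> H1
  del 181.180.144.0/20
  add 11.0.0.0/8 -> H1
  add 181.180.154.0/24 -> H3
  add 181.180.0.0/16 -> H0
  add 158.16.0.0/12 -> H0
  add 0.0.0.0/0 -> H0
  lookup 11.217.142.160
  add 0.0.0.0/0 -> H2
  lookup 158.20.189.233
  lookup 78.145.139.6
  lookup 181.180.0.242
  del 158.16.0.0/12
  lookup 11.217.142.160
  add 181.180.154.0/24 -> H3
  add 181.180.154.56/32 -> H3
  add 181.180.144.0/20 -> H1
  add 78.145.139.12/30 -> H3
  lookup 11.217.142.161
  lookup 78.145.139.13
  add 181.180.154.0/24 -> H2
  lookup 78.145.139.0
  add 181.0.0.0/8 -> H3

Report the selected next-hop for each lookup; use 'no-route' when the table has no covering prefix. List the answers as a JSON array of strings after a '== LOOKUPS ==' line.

Apply in order:
  add 181.180.144.0/20 -> H0 at depth 20
  add 78.145.139.0/28 -> H1 at depth 28
  add 11.217.142.160/28 -> H0 at depth 28
  add 158.20.189.232/29 -> H3 at depth 29
  Q 158.20.189.232: descend 10011110000101001011110111101 ; hops seen [H3] ; pick H3
  Q 11.217.142.166: descend 0000101111011001100011101010 ; hops seen [H0] ; pick H0
  Q 181.180.146.236: descend 10110101101101001001 ; hops seen [H0] ; pick H0
  Q 181.180.149.127: descend 10110101101101001001 ; hops seen [H0] ; pick H0
  add 0.0.0.0/0 -> H1 at depth 0
  del 181.180.144.0/20 (clear depth 20)
  add 11.0.0.0/8 -> H1 at depth 8
  add 181.180.154.0/24 -> H3 at depth 24
  add 181.180.0.0/16 -> H0 at depth 16
  add 158.16.0.0/12 -> H0 at depth 12
  add 0.0.0.0/0 -> H0 at depth 0
  Q 11.217.142.160: descend 0000101111011001100011101010 ; hops seen [H0,H1,H0] ; pick H0
  add 0.0.0.0/0 -> H2 at depth 0
  Q 158.20.189.233: descend 10011110000101001011110111101 ; hops seen [H2,H0,H3] ; pick H3
  Q 78.145.139.6: descend 0100111010010001100010110000 ; hops seen [H2,H1] ; pick H1
  Q 181.180.0.242: descend 1011010110110100 ; hops seen [H2,H0] ; pick H0
  del 158.16.0.0/12 (clear depth 12)
  Q 11.217.142.160: descend 0000101111011001100011101010 ; hops seen [H2,H1,H0] ; pick H0
  add 181.180.154.0/24 -> H3 at depth 24
  add 181.180.154.56/32 -> H3 at depth 32
  add 181.180.144.0/20 -> H1 at depth 20
  add 78.145.139.12/30 -> H3 at depth 30
  Q 11.217.142.161: descend 0000101111011001100011101010 ; hops seen [H2,H1,H0] ; pick H0
  Q 78.145.139.13: descend 010011101001000110001011000011 ; hops seen [H2,H1,H3] ; pick H3
  add 181.180.154.0/24 -> H2 at depth 24
  Q 78.145.139.0: descend 0100111010010001100010110000 ; hops seen [H2,H1] ; pick H1
  add 181.0.0.0/8 -> H3 at depth 8

== LOOKUPS ==
["H3","H0","H0","H0","H0","H3","H1","H0","H0","H0","H3","H1"]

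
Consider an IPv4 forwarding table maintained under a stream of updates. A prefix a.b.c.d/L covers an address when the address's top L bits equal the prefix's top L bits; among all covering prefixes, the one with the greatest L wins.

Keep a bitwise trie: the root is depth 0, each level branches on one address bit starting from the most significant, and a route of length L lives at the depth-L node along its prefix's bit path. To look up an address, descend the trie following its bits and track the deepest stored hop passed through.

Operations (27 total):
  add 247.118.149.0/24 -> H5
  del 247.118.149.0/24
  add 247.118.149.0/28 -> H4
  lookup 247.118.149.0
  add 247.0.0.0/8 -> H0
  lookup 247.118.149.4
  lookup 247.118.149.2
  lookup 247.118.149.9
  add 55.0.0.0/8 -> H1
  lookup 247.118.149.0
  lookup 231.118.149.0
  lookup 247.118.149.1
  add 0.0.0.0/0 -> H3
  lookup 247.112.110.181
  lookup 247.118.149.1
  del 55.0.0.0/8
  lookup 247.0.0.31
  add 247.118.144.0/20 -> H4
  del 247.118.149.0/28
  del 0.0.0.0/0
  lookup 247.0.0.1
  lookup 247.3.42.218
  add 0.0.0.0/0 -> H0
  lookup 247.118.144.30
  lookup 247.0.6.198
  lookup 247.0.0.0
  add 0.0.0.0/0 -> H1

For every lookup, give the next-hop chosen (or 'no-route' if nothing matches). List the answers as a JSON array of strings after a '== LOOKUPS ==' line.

Process each operation:
  + 247.118.149.0/24 (H5) depth=24
  del 247.118.149.0/24 (clear depth 24)
  + 247.118.149.0/28 (H4) depth=28
  Q 247.118.149.0: descend 1111011101110110100101010000 ; hops seen [H4] ; pick H4
  + 247.0.0.0/8 (H0) depth=8
  Q 247.118.149.4: descend 1111011101110110100101010000 ; hops seen [H0,H4] ; pick H4
  Q 247.118.149.2: descend 1111011101110110100101010000 ; hops seen [H0,H4] ; pick H4
  Q 247.118.149.9: descend 1111011101110110100101010000 ; hops seen [H0,H4] ; pick H4
  + 55.0.0.0/8 (H1) depth=8
  Q 247.118.149.0: descend 1111011101110110100101010000 ; hops seen [H0,H4] ; pick H4
  Q 231.118.149.0: descend 111 ; hops seen [∅] ; pick no-route
  Q 247.118.149.1: descend 1111011101110110100101010000 ; hops seen [H0,H4] ; pick H4
  + 0.0.0.0/0 (H3) depth=0
  Q 247.112.110.181: descend 1111011101110 ; hops seen [H3,H0] ; pick H0
  Q 247.118.149.1: descend 1111011101110110100101010000 ; hops seen [H3,H0,H4] ; pick H4
  del 55.0.0.0/8 (clear depth 8)
  Q 247.0.0.31: descend 111101110 ; hops seen [H3,H0] ; pick H0
  + 247.118.144.0/20 (H4) depth=20
  del 247.118.149.0/28 (clear depth 28)
  del 0.0.0.0/0 (clear depth 0)
  Q 247.0.0.1: descend 111101110 ; hops seen [H0] ; pick H0
  Q 247.3.42.218: descend 111101110 ; hops seen [H0] ; pick H0
  + 0.0.0.0/0 (H0) depth=0
  Q 247.118.144.30: descend 111101110111011010010 ; hops seen [H0,H0,H4] ; pick H4
  Q 247.0.6.198: descend 111101110 ; hops seen [H0,H0] ; pick H0
  Q 247.0.0.0: descend 111101110 ; hops seen [H0,H0] ; pick H0
  + 0.0.0.0/0 (H1) depth=0

== LOOKUPS ==
["H4","H4","H4","H4","H4","no-route","H4","H0","H4","H0","H0","H0","H4","H0","H0"]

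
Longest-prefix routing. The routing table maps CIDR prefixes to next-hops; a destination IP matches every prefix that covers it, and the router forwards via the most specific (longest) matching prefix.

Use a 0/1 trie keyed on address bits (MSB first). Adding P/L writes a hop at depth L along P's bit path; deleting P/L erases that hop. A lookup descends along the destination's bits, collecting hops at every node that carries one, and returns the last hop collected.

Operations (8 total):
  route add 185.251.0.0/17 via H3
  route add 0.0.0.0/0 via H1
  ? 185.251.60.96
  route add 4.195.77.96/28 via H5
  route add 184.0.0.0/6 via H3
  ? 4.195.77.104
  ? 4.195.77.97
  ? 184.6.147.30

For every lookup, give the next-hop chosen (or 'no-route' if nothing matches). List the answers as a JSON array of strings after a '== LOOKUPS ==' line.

Process each operation:
  + 185.251.0.0/17 (H3) depth=17
  + 0.0.0.0/0 (H1) depth=0
  Q 185.251.60.96: descend 10111001111110110 ; hops seen [H1,H3] ; pick H3
  + 4.195.77.96/28 (H5) depth=28
  + 184.0.0.0/6 (H3) depth=6
  Q 4.195.77.104: descend 0000010011000011010011010110 ; hops seen [H1,H5] ; pick H5
  Q 4.195.77.97: descend 0000010011000011010011010110 ; hops seen [H1,H5] ; pick H5
  Q 184.6.147.30: descend 1011100 ; hops seen [H1,H3] ; pick H3

== LOOKUPS ==
["H3","H5","H5","H3"]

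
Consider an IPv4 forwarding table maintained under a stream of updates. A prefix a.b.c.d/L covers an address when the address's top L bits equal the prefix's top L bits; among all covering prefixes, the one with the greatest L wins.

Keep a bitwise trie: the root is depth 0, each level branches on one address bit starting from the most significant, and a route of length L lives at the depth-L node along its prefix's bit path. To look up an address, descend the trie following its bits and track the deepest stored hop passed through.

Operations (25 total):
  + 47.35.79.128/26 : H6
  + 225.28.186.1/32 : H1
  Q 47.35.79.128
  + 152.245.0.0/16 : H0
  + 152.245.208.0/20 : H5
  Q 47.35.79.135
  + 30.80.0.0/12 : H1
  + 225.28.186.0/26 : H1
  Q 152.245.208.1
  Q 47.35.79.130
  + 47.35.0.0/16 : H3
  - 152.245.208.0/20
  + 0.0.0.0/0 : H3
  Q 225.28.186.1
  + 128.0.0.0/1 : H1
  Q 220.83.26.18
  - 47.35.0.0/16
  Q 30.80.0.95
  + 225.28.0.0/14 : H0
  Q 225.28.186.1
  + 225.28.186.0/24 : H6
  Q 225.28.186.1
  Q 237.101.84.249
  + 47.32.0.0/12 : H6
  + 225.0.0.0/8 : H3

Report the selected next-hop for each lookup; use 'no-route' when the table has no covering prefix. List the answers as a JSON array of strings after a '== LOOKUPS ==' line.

Process each operation:
  add 47.35.79.128/26 -> H6 at depth 26
  add 225.28.186.1/32 -> H1 at depth 32
  lookup 47.35.79.128: bits 00101111001000110100111110 walk d0:-→d1:-→d2:-→d3:-→d4:-→d5:-→d6:-→d7:-→d8:-→d9:-→d10:-→d11:-→d12:-→d13:-→d14:-→d15:-→d16:-→d17:-→d18:-→d19:-→d20:-→d21:-→d22:-→d23:-→d24:-→d25:-→d26:H6 -> H6
  add 152.245.0.0/16 -> H0 at depth 16
  add 152.245.208.0/20 -> H5 at depth 20
  lookup 47.35.79.135: bits 00101111001000110100111110 walk d0:-→d1:-→d2:-→d3:-→d4:-→d5:-→d6:-→d7:-→d8:-→d9:-→d10:-→d11:-→d12:-→d13:-→d14:-→d15:-→d16:-→d17:-→d18:-→d19:-→d20:-→d21:-→d22:-→d23:-→d24:-→d25:-→d26:H6 -> H6
  add 30.80.0.0/12 -> H1 at depth 12
  add 225.28.186.0/26 -> H1 at depth 26
  lookup 152.245.208.1: bits 10011000111101011101 walk d0:-→d1:-→d2:-→d3:-→d4:-→d5:-→d6:-→d7:-→d8:-→d9:-→d10:-→d11:-→d12:-→d13:-→d14:-→d15:-→d16:H0→d17:-→d18:-→d19:-→d20:H5 -> H5
  lookup 47.35.79.130: bits 00101111001000110100111110 walk d0:-→d1:-→d2:-→d3:-→d4:-→d5:-→d6:-→d7:-→d8:-→d9:-→d10:-→d11:-→d12:-→d13:-→d14:-→d15:-→d16:-→d17:-→d18:-→d19:-→d20:-→d21:-→d22:-→d23:-→d24:-→d25:-→d26:H6 -> H6
  add 47.35.0.0/16 -> H3 at depth 16
  - 152.245.208.0/20 clear@20
  add 0.0.0.0/0 -> H3 at depth 0
  lookup 225.28.186.1: bits 11100001000111001011101000000001 walk d0:H3→d1:-→d2:-→d3:-→d4:-→d5:-→d6:-→d7:-→d8:-→d9:-→d10:-→d11:-→d12:-→d13:-→d14:-→d15:-→d16:-→d17:-→d18:-→d19:-→d20:-→d21:-→d22:-→d23:-→d24:-→d25:-→d26:H1→d27:-→d28:-→d29:-→d30:-→d31:-→d32:H1 -> H1
  add 128.0.0.0/1 -> H1 at depth 1
  lookup 220.83.26.18: bits 11 walk d0:H3→d1:H1→d2:- -> H1
  - 47.35.0.0/16 clear@16
  lookup 30.80.0.95: bits 000111100101 walk d0:H3→d1:-→d2:-→d3:-→d4:-→d5:-→d6:-→d7:-→d8:-→d9:-→d10:-→d11:-→d12:H1 -> H1
  add 225.28.0.0/14 -> H0 at depth 14
  lookup 225.28.186.1: bits 11100001000111001011101000000001 walk d0:H3→d1:H1→d2:-→d3:-→d4:-→d5:-→d6:-→d7:-→d8:-→d9:-→d10:-→d11:-→d12:-→d13:-→d14:H0→d15:-→d16:-→d17:-→d18:-→d19:-→d20:-→d21:-→d22:-→d23:-→d24:-→d25:-→d26:H1→d27:-→d28:-→d29:-→d30:-→d31:-→d32:H1 -> H1
  add 225.28.186.0/24 -> H6 at depth 24
  lookup 225.28.186.1: bits 11100001000111001011101000000001 walk d0:H3→d1:H1→d2:-→d3:-→d4:-→d5:-→d6:-→d7:-→d8:-→d9:-→d10:-→d11:-→d12:-→d13:-→d14:H0→d15:-→d16:-→d17:-→d18:-→d19:-→d20:-→d21:-→d22:-→d23:-→d24:H6→d25:-→d26:H1→d27:-→d28:-→d29:-→d30:-→d31:-→d32:H1 -> H1
  lookup 237.101.84.249: bits 1110 walk d0:H3→d1:H1→d2:-→d3:-→d4:- -> H1
  add 47.32.0.0/12 -> H6 at depth 12
  add 225.0.0.0/8 -> H3 at depth 8

== LOOKUPS ==
["H6","H6","H5","H6","H1","H1","H1","H1","H1","H1"]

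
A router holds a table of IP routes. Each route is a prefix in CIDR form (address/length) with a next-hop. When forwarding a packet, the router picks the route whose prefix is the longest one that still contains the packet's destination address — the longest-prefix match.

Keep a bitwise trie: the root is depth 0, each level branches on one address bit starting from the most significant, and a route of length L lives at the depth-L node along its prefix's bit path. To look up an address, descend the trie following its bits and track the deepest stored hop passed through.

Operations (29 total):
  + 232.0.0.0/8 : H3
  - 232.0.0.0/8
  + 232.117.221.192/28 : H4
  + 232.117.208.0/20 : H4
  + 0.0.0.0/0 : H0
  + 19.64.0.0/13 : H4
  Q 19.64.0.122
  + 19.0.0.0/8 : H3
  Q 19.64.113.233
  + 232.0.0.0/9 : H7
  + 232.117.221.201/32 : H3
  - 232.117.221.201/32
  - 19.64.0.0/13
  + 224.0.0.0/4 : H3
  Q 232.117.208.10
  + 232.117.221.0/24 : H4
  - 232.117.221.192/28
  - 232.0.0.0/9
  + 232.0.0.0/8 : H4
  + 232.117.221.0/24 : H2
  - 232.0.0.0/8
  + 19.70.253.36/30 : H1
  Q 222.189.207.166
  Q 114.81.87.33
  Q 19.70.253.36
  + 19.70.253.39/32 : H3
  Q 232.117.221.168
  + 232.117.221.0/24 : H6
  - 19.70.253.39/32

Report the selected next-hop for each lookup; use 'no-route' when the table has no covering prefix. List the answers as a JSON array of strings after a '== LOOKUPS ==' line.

Process each operation:
  add 232.0.0.0/8 -> H3 at depth 8
  del 232.0.0.0/8 (clear depth 8)
  add 232.117.221.192/28 -> H4 at depth 28
  add 232.117.208.0/20 -> H4 at depth 20
  add 0.0.0.0/0 -> H0 at depth 0
  add 19.64.0.0/13 -> H4 at depth 13
  lookup 19.64.0.122: bits 0001001101000 walk d0:H0→d1:-→d2:-→d3:-→d4:-→d5:-→d6:-→d7:-→d8:-→d9:-→d10:-→d11:-→d12:-→d13:H4 -> H4
  add 19.0.0.0/8 -> H3 at depth 8
  lookup 19.64.113.233: bits 0001001101000 walk d0:H0→d1:-→d2:-→d3:-→d4:-→d5:-→d6:-→d7:-→d8:H3→d9:-→d10:-→d11:-→d12:-→d13:H4 -> H4
  add 232.0.0.0/9 -> H7 at depth 9
  add 232.117.221.201/32 -> H3 at depth 32
  del 232.117.221.201/32 (clear depth 32)
  del 19.64.0.0/13 (clear depth 13)
  add 224.0.0.0/4 -> H3 at depth 4
  lookup 232.117.208.10: bits 11101000011101011101 walk d0:H0→d1:-→d2:-→d3:-→d4:H3→d5:-→d6:-→d7:-→d8:-→d9:H7→d10:-→d11:-→d12:-→d13:-→d14:-→d15:-→d16:-→d17:-→d18:-→d19:-→d20:H4 -> H4
  add 232.117.221.0/24 -> H4 at depth 24
  del 232.117.221.192/28 (clear depth 28)
  del 232.0.0.0/9 (clear depth 9)
  add 232.0.0.0/8 -> H4 at depth 8
  add 232.117.221.0/24 -> H2 at depth 24
  del 232.0.0.0/8 (clear depth 8)
  add 19.70.253.36/30 -> H1 at depth 30
  lookup 222.189.207.166: bits 11 walk d0:H0→d1:-→d2:- -> H0
  lookup 114.81.87.33: bits 0 walk d0:H0→d1:- -> H0
  lookup 19.70.253.36: bits 000100110100011011111101001001 walk d0:H0→d1:-→d2:-→d3:-→d4:-→d5:-→d6:-→d7:-→d8:H3→d9:-→d10:-→d11:-→d12:-→d13:-→d14:-→d15:-→d16:-→d17:-→d18:-→d19:-→d20:-→d21:-→d22:-→d23:-→d24:-→d25:-→d26:-→d27:-→d28:-→d29:-→d30:H1 -> H1
  add 19.70.253.39/32 -> H3 at depth 32
  lookup 232.117.221.168: bits 1110100001110101110111011 walk d0:H0→d1:-→d2:-→d3:-→d4:H3→d5:-→d6:-→d7:-→d8:-→d9:-→d10:-→d11:-→d12:-→d13:-→d14:-→d15:-→d16:-→d17:-→d18:-→d19:-→d20:H4→d21:-→d22:-→d23:-→d24:H2→d25:- -> H2
  add 232.117.221.0/24 -> H6 at depth 24
  del 19.70.253.39/32 (clear depth 32)

== LOOKUPS ==
["H4","H4","H4","H0","H0","H1","H2"]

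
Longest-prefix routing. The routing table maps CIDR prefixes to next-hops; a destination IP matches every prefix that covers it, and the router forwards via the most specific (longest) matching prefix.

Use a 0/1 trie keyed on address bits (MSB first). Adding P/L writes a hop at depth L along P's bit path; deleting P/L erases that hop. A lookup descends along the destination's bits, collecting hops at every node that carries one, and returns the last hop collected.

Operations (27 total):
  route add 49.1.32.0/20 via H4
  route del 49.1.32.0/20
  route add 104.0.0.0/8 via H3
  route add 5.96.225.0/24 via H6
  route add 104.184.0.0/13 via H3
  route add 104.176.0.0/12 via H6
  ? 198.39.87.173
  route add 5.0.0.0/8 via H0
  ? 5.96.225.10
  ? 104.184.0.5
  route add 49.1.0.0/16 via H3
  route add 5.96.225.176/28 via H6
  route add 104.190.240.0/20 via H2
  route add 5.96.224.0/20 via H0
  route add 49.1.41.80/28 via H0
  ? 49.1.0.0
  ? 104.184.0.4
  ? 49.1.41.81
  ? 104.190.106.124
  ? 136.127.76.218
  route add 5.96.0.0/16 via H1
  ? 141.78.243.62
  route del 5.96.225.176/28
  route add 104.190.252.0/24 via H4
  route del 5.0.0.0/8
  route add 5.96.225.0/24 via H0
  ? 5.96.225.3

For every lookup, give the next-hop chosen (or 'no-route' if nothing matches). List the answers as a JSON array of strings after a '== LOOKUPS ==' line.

Apply in order:
  + 49.1.32.0/20 (H4) depth=20
  - 49.1.32.0/20 clear@20
  + 104.0.0.0/8 (H3) depth=8
  + 5.96.225.0/24 (H6) depth=24
  + 104.184.0.0/13 (H3) depth=13
  + 104.176.0.0/12 (H6) depth=12
  Q 198.39.87.173: descend ε ; hops seen [∅] ; pick no-route
  + 5.0.0.0/8 (H0) depth=8
  Q 5.96.225.10: descend 000001010110000011100001 ; hops seen [H0,H6] ; pick H6
  Q 104.184.0.5: descend 0110100010111 ; hops seen [H3,H6,H3] ; pick H3
  + 49.1.0.0/16 (H3) depth=16
  + 5.96.225.176/28 (H6) depth=28
  + 104.190.240.0/20 (H2) depth=20
  + 5.96.224.0/20 (H0) depth=20
  + 49.1.41.80/28 (H0) depth=28
  Q 49.1.0.0: descend 001100010000000100 ; hops seen [H3] ; pick H3
  Q 104.184.0.4: descend 0110100010111 ; hops seen [H3,H6,H3] ; pick H3
  Q 49.1.41.81: descend 0011000100000001001010010101 ; hops seen [H3,H0] ; pick H0
  Q 104.190.106.124: descend 0110100010111110 ; hops seen [H3,H6,H3] ; pick H3
  Q 136.127.76.218: descend ε ; hops seen [∅] ; pick no-route
  + 5.96.0.0/16 (H1) depth=16
  Q 141.78.243.62: descend ε ; hops seen [∅] ; pick no-route
  - 5.96.225.176/28 clear@28
  + 104.190.252.0/24 (H4) depth=24
  - 5.0.0.0/8 clear@8
  + 5.96.225.0/24 (H0) depth=24
  Q 5.96.225.3: descend 000001010110000011100001 ; hops seen [H1,H0,H0] ; pick H0

== LOOKUPS ==
["no-route","H6","H3","H3","H3","H0","H3","no-route","no-route","H0"]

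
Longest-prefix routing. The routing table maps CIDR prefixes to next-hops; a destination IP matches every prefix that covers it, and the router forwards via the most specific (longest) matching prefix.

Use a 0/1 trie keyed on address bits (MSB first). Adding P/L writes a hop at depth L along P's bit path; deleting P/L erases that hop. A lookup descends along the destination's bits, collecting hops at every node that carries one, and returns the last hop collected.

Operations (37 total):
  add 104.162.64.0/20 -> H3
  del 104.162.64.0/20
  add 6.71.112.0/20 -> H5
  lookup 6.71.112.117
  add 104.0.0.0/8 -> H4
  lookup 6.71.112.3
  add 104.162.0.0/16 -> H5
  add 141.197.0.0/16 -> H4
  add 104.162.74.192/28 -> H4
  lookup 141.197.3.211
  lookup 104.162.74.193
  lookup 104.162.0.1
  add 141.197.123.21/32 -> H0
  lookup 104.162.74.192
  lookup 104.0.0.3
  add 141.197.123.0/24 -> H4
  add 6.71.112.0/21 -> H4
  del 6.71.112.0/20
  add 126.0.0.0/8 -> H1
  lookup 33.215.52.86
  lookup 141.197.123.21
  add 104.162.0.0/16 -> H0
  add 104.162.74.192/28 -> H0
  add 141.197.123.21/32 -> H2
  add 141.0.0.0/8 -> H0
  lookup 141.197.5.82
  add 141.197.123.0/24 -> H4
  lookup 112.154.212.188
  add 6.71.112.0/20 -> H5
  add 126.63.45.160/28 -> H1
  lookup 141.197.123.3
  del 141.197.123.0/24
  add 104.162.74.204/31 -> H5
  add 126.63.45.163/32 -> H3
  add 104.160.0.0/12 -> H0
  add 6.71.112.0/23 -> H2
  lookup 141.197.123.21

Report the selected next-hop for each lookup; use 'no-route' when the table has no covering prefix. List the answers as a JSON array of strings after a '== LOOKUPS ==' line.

Apply in order:
  add 104.162.64.0/20 -> H3 at depth 20
  - 104.162.64.0/20 clear@20
  add 6.71.112.0/20 -> H5 at depth 20
  lookup 6.71.112.117: bits 00000110010001110111 walk d0:-→d1:-→d2:-→d3:-→d4:-→d5:-→d6:-→d7:-→d8:-→d9:-→d10:-→d11:-→d12:-→d13:-→d14:-→d15:-→d16:-→d17:-→d18:-→d19:-→d20:H5 -> H5
  add 104.0.0.0/8 -> H4 at depth 8
  lookup 6.71.112.3: bits 00000110010001110111 walk d0:-→d1:-→d2:-→d3:-→d4:-→d5:-→d6:-→d7:-→d8:-→d9:-→d10:-→d11:-→d12:-→d13:-→d14:-→d15:-→d16:-→d17:-→d18:-→d19:-→d20:H5 -> H5
  add 104.162.0.0/16 -> H5 at depth 16
  add 141.197.0.0/16 -> H4 at depth 16
  add 104.162.74.192/28 -> H4 at depth 28
  lookup 141.197.3.211: bits 1000110111000101 walk d0:-→d1:-→d2:-→d3:-→d4:-→d5:-→d6:-→d7:-→d8:-→d9:-→d10:-→d11:-→d12:-→d13:-→d14:-→d15:-→d16:H4 -> H4
  lookup 104.162.74.193: bits 0110100010100010010010101100 walk d0:-→d1:-→d2:-→d3:-→d4:-→d5:-→d6:-→d7:-→d8:H4→d9:-→d10:-→d11:-→d12:-→d13:-→d14:-→d15:-→d16:H5→d17:-→d18:-→d19:-→d20:-→d21:-→d22:-→d23:-→d24:-→d25:-→d26:-→d27:-→d28:H4 -> H4
  lookup 104.162.0.1: bits 01101000101000100 walk d0:-→d1:-→d2:-→d3:-→d4:-→d5:-→d6:-→d7:-→d8:H4→d9:-→d10:-→d11:-→d12:-→d13:-→d14:-→d15:-→d16:H5→d17:- -> H5
  add 141.197.123.21/32 -> H0 at depth 32
  lookup 104.162.74.192: bits 0110100010100010010010101100 walk d0:-→d1:-→d2:-→d3:-→d4:-→d5:-→d6:-→d7:-→d8:H4→d9:-→d10:-→d11:-→d12:-→d13:-→d14:-→d15:-→d16:H5→d17:-→d18:-→d19:-→d20:-→d21:-→d22:-→d23:-→d24:-→d25:-→d26:-→d27:-→d28:H4 -> H4
  lookup 104.0.0.3: bits 01101000 walk d0:-→d1:-→d2:-→d3:-→d4:-→d5:-→d6:-→d7:-→d8:H4 -> H4
  add 141.197.123.0/24 -> H4 at depth 24
  add 6.71.112.0/21 -> H4 at depth 21
  - 6.71.112.0/20 clear@20
  add 126.0.0.0/8 -> H1 at depth 8
  lookup 33.215.52.86: bits 00 walk d0:-→d1:-→d2:- -> no-route
  lookup 141.197.123.21: bits 10001101110001010111101100010101 walk d0:-→d1:-→d2:-→d3:-→d4:-→d5:-→d6:-→d7:-→d8:-→d9:-→d10:-→d11:-→d12:-→d13:-→d14:-→d15:-→d16:H4→d17:-→d18:-→d19:-→d20:-→d21:-→d22:-→d23:-→d24:H4→d25:-→d26:-→d27:-→d28:-→d29:-→d30:-→d31:-→d32:H0 -> H0
  add 104.162.0.0/16 -> H0 at depth 16
  add 104.162.74.192/28 -> H0 at depth 28
  add 141.197.123.21/32 -> H2 at depth 32
  add 141.0.0.0/8 -> H0 at depth 8
  lookup 141.197.5.82: bits 10001101110001010 walk d0:-→d1:-→d2:-→d3:-→d4:-→d5:-→d6:-→d7:-→d8:H0→d9:-→d10:-→d11:-→d12:-→d13:-→d14:-→d15:-→d16:H4→d17:- -> H4
  add 141.197.123.0/24 -> H4 at depth 24
  lookup 112.154.212.188: bits 0111 walk d0:-→d1:-→d2:-→d3:-→d4:- -> no-route
  add 6.71.112.0/20 -> H5 at depth 20
  add 126.63.45.160/28 -> H1 at depth 28
  lookup 141.197.123.3: bits 100011011100010101111011000 walk d0:-→d1:-→d2:-→d3:-→d4:-→d5:-→d6:-→d7:-→d8:H0→d9:-→d10:-→d11:-→d12:-→d13:-→d14:-→d15:-→d16:H4→d17:-→d18:-→d19:-→d20:-→d21:-→d22:-→d23:-→d24:H4→d25:-→d26:-→d27:- -> H4
  - 141.197.123.0/24 clear@24
  add 104.162.74.204/31 -> H5 at depth 31
  add 126.63.45.163/32 -> H3 at depth 32
  add 104.160.0.0/12 -> H0 at depth 12
  add 6.71.112.0/23 -> H2 at depth 23
  lookup 141.197.123.21: bits 10001101110001010111101100010101 walk d0:-→d1:-→d2:-→d3:-→d4:-→d5:-→d6:-→d7:-→d8:H0→d9:-→d10:-→d11:-→d12:-→d13:-→d14:-→d15:-→d16:H4→d17:-→d18:-→d19:-→d20:-→d21:-→d22:-→d23:-→d24:-→d25:-→d26:-→d27:-→d28:-→d29:-→d30:-→d31:-→d32:H2 -> H2

== LOOKUPS ==
["H5","H5","H4","H4","H5","H4","H4","no-route","H0","H4","no-route","H4","H2"]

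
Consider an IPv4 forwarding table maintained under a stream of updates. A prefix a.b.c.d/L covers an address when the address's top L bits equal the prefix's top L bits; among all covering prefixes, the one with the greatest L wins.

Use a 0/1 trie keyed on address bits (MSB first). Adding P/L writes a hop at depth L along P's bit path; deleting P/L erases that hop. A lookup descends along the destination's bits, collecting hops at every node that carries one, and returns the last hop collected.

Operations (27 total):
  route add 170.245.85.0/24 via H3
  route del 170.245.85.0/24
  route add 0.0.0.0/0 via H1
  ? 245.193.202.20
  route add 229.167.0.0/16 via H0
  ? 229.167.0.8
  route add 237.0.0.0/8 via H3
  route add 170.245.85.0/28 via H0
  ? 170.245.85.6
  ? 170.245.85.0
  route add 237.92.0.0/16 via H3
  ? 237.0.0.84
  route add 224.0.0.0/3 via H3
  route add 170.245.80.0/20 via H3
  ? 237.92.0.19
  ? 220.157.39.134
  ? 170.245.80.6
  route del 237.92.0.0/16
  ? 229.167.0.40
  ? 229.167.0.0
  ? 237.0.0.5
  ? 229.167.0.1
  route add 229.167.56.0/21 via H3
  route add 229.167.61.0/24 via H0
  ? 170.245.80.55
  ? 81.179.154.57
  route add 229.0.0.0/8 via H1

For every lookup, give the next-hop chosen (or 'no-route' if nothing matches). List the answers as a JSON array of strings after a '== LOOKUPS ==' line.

Apply in order:
  + 170.245.85.0/24 (H3) depth=24
  - 170.245.85.0/24 clear@24
  + 0.0.0.0/0 (H1) depth=0
  Q 245.193.202.20: descend 1 ; hops seen [H1] ; pick H1
  + 229.167.0.0/16 (H0) depth=16
  Q 229.167.0.8: descend 1110010110100111 ; hops seen [H1,H0] ; pick H0
  + 237.0.0.0/8 (H3) depth=8
  + 170.245.85.0/28 (H0) depth=28
  Q 170.245.85.6: descend 1010101011110101010101010000 ; hops seen [H1,H0] ; pick H0
  Q 170.245.85.0: descend 1010101011110101010101010000 ; hops seen [H1,H0] ; pick H0
  + 237.92.0.0/16 (H3) depth=16
  Q 237.0.0.84: descend 111011010 ; hops seen [H1,H3] ; pick H3
  + 224.0.0.0/3 (H3) depth=3
  + 170.245.80.0/20 (H3) depth=20
  Q 237.92.0.19: descend 1110110101011100 ; hops seen [H1,H3,H3,H3] ; pick H3
  Q 220.157.39.134: descend 11 ; hops seen [H1] ; pick H1
  Q 170.245.80.6: descend 101010101111010101010 ; hops seen [H1,H3] ; pick H3
  - 237.92.0.0/16 clear@16
  Q 229.167.0.40: descend 1110010110100111 ; hops seen [H1,H3,H0] ; pick H0
  Q 229.167.0.0: descend 1110010110100111 ; hops seen [H1,H3,H0] ; pick H0
  Q 237.0.0.5: descend 111011010 ; hops seen [H1,H3,H3] ; pick H3
  Q 229.167.0.1: descend 1110010110100111 ; hops seen [H1,H3,H0] ; pick H0
  + 229.167.56.0/21 (H3) depth=21
  + 229.167.61.0/24 (H0) depth=24
  Q 170.245.80.55: descend 101010101111010101010 ; hops seen [H1,H3] ; pick H3
  Q 81.179.154.57: descend ε ; hops seen [H1] ; pick H1
  + 229.0.0.0/8 (H1) depth=8

== LOOKUPS ==
["H1","H0","H0","H0","H3","H3","H1","H3","H0","H0","H3","H0","H3","H1"]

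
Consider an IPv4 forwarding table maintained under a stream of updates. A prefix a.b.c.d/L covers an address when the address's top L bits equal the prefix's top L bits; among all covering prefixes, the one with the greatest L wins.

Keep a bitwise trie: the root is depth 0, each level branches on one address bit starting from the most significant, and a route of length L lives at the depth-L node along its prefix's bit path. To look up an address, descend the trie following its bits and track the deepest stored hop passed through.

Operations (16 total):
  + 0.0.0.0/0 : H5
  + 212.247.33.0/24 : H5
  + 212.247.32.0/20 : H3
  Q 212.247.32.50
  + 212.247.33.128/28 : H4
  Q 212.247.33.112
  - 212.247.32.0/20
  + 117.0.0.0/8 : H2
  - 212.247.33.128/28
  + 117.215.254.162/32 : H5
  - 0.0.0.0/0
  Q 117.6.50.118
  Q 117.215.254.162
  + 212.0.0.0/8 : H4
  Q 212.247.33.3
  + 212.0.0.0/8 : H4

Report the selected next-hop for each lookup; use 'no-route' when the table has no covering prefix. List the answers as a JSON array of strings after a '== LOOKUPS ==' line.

Apply in order:
  + 0.0.0.0/0 (H5) depth=0
  + 212.247.33.0/24 (H5) depth=24
  + 212.247.32.0/20 (H3) depth=20
  lookup 212.247.32.50: bits 11010100111101110010000 walk d0:H5→d1:-→d2:-→d3:-→d4:-→d5:-→d6:-→d7:-→d8:-→d9:-→d10:-→d11:-→d12:-→d13:-→d14:-→d15:-→d16:-→d17:-→d18:-→d19:-→d20:H3→d21:-→d22:-→d23:- -> H3
  + 212.247.33.128/28 (H4) depth=28
  lookup 212.247.33.112: bits 110101001111011100100001 walk d0:H5→d1:-→d2:-→d3:-→d4:-→d5:-→d6:-→d7:-→d8:-→d9:-→d10:-→d11:-→d12:-→d13:-→d14:-→d15:-→d16:-→d17:-→d18:-→d19:-→d20:H3→d21:-→d22:-→d23:-→d24:H5 -> H5
  del 212.247.32.0/20 (clear depth 20)
  + 117.0.0.0/8 (H2) depth=8
  del 212.247.33.128/28 (clear depth 28)
  + 117.215.254.162/32 (H5) depth=32
  del 0.0.0.0/0 (clear depth 0)
  lookup 117.6.50.118: bits 01110101 walk d0:-→d1:-→d2:-→d3:-→d4:-→d5:-→d6:-→d7:-→d8:H2 -> H2
  lookup 117.215.254.162: bits 01110101110101111111111010100010 walk d0:-→d1:-→d2:-→d3:-→d4:-→d5:-→d6:-→d7:-→d8:H2→d9:-→d10:-→d11:-→d12:-→d13:-→d14:-→d15:-→d16:-→d17:-→d18:-→d19:-→d20:-→d21:-→d22:-→d23:-→d24:-→d25:-→d26:-→d27:-→d28:-→d29:-→d30:-→d31:-→d32:H5 -> H5
  + 212.0.0.0/8 (H4) depth=8
  lookup 212.247.33.3: bits 110101001111011100100001 walk d0:-→d1:-→d2:-→d3:-→d4:-→d5:-→d6:-→d7:-→d8:H4→d9:-→d10:-→d11:-→d12:-→d13:-→d14:-→d15:-→d16:-→d17:-→d18:-→d19:-→d20:-→d21:-→d22:-→d23:-→d24:H5 -> H5
  + 212.0.0.0/8 (H4) depth=8

== LOOKUPS ==
["H3","H5","H2","H5","H5"]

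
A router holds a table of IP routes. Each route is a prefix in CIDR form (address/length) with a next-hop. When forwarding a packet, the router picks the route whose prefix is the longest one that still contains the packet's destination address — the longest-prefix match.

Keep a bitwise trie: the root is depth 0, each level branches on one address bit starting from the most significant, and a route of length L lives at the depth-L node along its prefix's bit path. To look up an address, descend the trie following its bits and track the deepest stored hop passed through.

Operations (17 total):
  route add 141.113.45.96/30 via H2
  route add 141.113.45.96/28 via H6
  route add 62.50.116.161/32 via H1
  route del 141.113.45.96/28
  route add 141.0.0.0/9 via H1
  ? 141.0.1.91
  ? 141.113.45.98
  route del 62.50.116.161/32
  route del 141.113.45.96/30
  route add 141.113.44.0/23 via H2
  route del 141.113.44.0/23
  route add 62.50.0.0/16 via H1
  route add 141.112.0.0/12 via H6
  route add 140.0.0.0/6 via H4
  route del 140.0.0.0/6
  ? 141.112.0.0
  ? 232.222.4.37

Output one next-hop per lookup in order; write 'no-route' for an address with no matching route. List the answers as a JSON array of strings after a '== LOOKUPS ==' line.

Trace:
  add 141.113.45.96/30 -> H2 at depth 30
  add 141.113.45.96/28 -> H6 at depth 28
  add 62.50.116.161/32 -> H1 at depth 32
  - 141.113.45.96/28 clear@28
  add 141.0.0.0/9 -> H1 at depth 9
  lookup 141.0.1.91: bits 100011010 walk d0:-→d1:-→d2:-→d3:-→d4:-→d5:-→d6:-→d7:-→d8:-→d9:H1 -> H1
  lookup 141.113.45.98: bits 100011010111000100101101011000 walk d0:-→d1:-→d2:-→d3:-→d4:-→d5:-→d6:-→d7:-→d8:-→d9:H1→d10:-→d11:-→d12:-→d13:-→d14:-→d15:-→d16:-→d17:-→d18:-→d19:-→d20:-→d21:-→d22:-→d23:-→d24:-→d25:-→d26:-→d27:-→d28:-→d29:-→d30:H2 -> H2
  - 62.50.116.161/32 clear@32
  - 141.113.45.96/30 clear@30
  add 141.113.44.0/23 -> H2 at depth 23
  - 141.113.44.0/23 clear@23
  add 62.50.0.0/16 -> H1 at depth 16
  add 141.112.0.0/12 -> H6 at depth 12
  add 140.0.0.0/6 -> H4 at depth 6
  - 140.0.0.0/6 clear@6
  lookup 141.112.0.0: bits 100011010111000 walk d0:-→d1:-→d2:-→d3:-→d4:-→d5:-→d6:-→d7:-→d8:-→d9:H1→d10:-→d11:-→d12:H6→d13:-→d14:-→d15:- -> H6
  lookup 232.222.4.37: bits 1 walk d0:-→d1:- -> no-route

== LOOKUPS ==
["H1","H2","H6","no-route"]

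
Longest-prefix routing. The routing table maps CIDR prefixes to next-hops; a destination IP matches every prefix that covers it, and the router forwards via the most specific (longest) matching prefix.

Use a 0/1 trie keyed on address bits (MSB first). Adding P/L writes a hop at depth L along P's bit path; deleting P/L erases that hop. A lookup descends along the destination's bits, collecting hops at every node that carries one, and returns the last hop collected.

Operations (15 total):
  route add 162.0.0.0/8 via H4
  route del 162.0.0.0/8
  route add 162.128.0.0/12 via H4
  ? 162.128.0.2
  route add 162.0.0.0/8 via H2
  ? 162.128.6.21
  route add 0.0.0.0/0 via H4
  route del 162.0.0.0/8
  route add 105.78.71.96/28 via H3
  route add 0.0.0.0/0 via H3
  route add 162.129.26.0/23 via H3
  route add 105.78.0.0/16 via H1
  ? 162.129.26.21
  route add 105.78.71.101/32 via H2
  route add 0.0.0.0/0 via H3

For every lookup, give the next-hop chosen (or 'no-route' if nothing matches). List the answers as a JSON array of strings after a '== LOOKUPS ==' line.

Trace:
  add 162.0.0.0/8 -> H4 at depth 8
  del 162.0.0.0/8 (clear depth 8)
  add 162.128.0.0/12 -> H4 at depth 12
  lookup 162.128.0.2: bits 101000101000 walk d0:-→d1:-→d2:-→d3:-→d4:-→d5:-→d6:-→d7:-→d8:-→d9:-→d10:-→d11:-→d12:H4 -> H4
  add 162.0.0.0/8 -> H2 at depth 8
  lookup 162.128.6.21: bits 101000101000 walk d0:-→d1:-→d2:-→d3:-→d4:-→d5:-→d6:-→d7:-→d8:H2→d9:-→d10:-→d11:-→d12:H4 -> H4
  add 0.0.0.0/0 -> H4 at depth 0
  del 162.0.0.0/8 (clear depth 8)
  add 105.78.71.96/28 -> H3 at depth 28
  add 0.0.0.0/0 -> H3 at depth 0
  add 162.129.26.0/23 -> H3 at depth 23
  add 105.78.0.0/16 -> H1 at depth 16
  lookup 162.129.26.21: bits 10100010100000010001101 walk d0:H3→d1:-→d2:-→d3:-→d4:-→d5:-→d6:-→d7:-→d8:-→d9:-→d10:-→d11:-→d12:H4→d13:-→d14:-→d15:-→d16:-→d17:-→d18:-→d19:-→d20:-→d21:-→d22:-→d23:H3 -> H3
  add 105.78.71.101/32 -> H2 at depth 32
  add 0.0.0.0/0 -> H3 at depth 0

== LOOKUPS ==
["H4","H4","H3"]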